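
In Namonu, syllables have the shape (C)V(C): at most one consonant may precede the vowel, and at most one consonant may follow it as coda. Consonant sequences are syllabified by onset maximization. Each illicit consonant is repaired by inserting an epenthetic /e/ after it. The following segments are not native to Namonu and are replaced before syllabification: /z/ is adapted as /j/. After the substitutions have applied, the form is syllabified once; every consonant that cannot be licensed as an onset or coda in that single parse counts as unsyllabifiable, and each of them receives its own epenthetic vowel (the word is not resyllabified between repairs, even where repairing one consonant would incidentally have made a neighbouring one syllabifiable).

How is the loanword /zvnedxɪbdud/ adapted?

jevenedxɪbdud

Substitution: /z/ → /j/, giving /jvnedxɪbdud/.
Syllabifying with onset maximization leaves /j/, /v/ stranded (at most one coda consonant is licensed; onsets are limited to one consonant).
Inserting the epenthetic vowel yields /j/ → /je/, /v/ → /ve/.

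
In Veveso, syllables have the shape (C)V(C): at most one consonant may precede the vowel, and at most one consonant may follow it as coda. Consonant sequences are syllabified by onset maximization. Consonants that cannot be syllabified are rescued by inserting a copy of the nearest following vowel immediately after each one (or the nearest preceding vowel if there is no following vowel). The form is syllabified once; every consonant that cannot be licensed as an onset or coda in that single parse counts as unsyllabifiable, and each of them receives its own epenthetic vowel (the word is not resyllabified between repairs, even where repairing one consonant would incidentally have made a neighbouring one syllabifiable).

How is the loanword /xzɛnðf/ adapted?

Syllabifying with onset maximization leaves /x/, /ð/, /f/ stranded (at most one coda consonant is licensed; onsets are limited to one consonant).
Inserting the epenthetic vowel yields /x/ → /xɛ/, /ð/ → /ðɛ/, /f/ → /fɛ/.

xɛzɛnðɛfɛ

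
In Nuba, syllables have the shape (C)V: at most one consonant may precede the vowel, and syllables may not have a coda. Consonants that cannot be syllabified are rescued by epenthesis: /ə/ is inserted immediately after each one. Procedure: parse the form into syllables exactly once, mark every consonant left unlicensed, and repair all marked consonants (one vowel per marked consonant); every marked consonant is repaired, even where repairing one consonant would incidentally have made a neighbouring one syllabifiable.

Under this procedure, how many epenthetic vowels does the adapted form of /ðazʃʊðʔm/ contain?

4

The unsyllabifiable consonants are /z/, /ð/, /ʔ/, /m/; each receives one epenthetic vowel.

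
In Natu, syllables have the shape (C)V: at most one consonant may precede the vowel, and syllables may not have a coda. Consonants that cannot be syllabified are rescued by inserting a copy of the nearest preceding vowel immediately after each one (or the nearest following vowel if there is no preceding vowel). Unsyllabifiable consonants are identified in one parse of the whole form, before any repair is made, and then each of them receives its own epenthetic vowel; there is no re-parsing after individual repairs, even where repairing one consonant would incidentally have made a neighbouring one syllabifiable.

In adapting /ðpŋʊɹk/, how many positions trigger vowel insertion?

4

The unsyllabifiable consonants are /ð/, /p/, /ɹ/, /k/; each receives one epenthetic vowel.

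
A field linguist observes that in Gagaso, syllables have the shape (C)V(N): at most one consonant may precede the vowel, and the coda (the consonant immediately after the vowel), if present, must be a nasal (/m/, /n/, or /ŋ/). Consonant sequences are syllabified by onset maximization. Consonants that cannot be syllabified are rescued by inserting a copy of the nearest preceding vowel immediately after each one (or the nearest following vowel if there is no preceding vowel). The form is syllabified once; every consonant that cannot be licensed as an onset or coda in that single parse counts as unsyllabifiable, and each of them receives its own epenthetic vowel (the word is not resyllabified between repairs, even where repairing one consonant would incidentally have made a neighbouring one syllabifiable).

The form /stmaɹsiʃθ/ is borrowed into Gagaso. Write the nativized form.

The consonants /s/, /t/, /ɹ/, /ʃ/, /θ/ cannot be parsed into a legal (C)V(N) syllable (only a nasal (/m/, /n/, or /ŋ/) is licensed in coda position; onsets are limited to one consonant).
Inserting the epenthetic vowel yields /s/ → /sa/, /t/ → /ta/, /ɹ/ → /ɹa/, /ʃ/ → /ʃi/, /θ/ → /θi/.

satamaɹasiʃiθi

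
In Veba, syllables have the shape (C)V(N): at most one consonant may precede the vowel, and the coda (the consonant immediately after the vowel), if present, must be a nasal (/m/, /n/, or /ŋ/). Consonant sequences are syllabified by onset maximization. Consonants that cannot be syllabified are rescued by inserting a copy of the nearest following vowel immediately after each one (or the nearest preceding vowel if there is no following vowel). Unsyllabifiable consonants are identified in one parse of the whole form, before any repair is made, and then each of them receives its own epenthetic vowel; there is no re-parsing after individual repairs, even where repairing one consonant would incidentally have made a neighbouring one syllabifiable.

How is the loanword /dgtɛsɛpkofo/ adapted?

The consonants /d/, /g/, /p/ cannot be parsed into a legal (C)V(N) syllable (only a nasal (/m/, /n/, or /ŋ/) is licensed in coda position; onsets are limited to one consonant).
Inserting the epenthetic vowel yields /d/ → /dɛ/, /g/ → /gɛ/, /p/ → /po/.

dɛgɛtɛsɛpokofo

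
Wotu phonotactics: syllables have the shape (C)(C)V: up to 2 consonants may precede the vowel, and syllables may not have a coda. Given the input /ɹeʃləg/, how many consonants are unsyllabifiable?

The consonants /g/ cannot be parsed into a legal (C)(C)V syllable (no codas are permitted; onsets may contain at most 2 consonants).

1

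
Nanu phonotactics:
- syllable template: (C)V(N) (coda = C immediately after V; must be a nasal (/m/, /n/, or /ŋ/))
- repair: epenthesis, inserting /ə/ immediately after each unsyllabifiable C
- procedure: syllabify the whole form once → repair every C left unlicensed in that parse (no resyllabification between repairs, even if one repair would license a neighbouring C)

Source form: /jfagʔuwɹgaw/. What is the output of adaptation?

jəfagəʔuwəɹəgawə

The consonants /j/, /g/, /w/, /ɹ/, /w/ cannot be parsed into a legal (C)V(N) syllable (only a nasal (/m/, /n/, or /ŋ/) is licensed in coda position; onsets are limited to one consonant).
Inserting the epenthetic vowel yields /j/ → /jə/, /g/ → /gə/, /w/ → /wə/, /ɹ/ → /ɹə/, /w/ → /wə/.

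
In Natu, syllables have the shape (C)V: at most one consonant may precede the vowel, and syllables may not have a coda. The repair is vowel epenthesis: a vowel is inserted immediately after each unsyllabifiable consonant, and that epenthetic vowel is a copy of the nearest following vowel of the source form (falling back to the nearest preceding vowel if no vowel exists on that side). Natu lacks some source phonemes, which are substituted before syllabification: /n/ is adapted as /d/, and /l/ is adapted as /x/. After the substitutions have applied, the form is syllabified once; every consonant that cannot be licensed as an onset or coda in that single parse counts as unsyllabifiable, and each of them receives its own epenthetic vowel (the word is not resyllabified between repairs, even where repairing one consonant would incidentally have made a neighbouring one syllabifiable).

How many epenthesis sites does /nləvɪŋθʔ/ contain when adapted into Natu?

After substitution the input is /dxəvɪŋθʔ/.
The unsyllabifiable consonants are /d/, /ŋ/, /θ/, /ʔ/; each receives one epenthetic vowel.

4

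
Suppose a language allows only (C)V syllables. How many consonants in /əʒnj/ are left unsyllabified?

Syllabifying with onset maximization leaves /ʒ/, /n/, /j/ stranded (no codas are permitted; onsets are limited to one consonant).

3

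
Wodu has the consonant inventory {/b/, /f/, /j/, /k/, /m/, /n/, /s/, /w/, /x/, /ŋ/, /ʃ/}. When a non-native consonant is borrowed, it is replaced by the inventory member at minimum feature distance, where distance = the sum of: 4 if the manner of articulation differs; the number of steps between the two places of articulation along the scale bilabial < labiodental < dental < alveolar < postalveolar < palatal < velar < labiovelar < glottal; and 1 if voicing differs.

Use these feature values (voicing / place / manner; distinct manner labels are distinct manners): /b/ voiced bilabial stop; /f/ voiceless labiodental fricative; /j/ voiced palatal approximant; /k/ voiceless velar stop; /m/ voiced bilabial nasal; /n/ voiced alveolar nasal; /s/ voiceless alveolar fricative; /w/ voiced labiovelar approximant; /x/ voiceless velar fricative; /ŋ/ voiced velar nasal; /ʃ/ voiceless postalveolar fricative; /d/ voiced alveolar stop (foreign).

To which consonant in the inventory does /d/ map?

/b/ is closest: same manner (stop), place distance 3 (alveolar→bilabial), same voicing; total 3. Next closest is /k/ at distance 4.

b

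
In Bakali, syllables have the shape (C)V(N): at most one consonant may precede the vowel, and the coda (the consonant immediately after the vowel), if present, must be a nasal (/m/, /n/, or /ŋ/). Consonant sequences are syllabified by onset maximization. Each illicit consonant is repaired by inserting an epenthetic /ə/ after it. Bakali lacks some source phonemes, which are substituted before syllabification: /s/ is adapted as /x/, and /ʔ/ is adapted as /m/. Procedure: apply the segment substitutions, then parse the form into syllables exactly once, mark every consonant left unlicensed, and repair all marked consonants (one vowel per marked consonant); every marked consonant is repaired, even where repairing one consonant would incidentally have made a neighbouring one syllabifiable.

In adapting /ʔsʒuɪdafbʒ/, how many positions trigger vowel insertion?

5

After substitution the input is /mxʒuɪdafbʒ/.
The unsyllabifiable consonants are /m/, /x/, /f/, /b/, /ʒ/; each receives one epenthetic vowel.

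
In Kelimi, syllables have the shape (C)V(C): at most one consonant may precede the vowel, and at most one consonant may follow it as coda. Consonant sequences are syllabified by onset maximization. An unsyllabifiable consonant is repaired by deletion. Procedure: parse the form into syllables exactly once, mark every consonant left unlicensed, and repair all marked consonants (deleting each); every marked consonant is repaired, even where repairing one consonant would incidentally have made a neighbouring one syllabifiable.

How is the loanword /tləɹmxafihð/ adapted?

ləɹxafih

The consonants /t/, /m/, /ð/ cannot be parsed into a legal (C)V(C) syllable (at most one coda consonant is licensed; onsets are limited to one consonant).
Each unlicensed consonant is deleted: /t/, /m/, /ð/.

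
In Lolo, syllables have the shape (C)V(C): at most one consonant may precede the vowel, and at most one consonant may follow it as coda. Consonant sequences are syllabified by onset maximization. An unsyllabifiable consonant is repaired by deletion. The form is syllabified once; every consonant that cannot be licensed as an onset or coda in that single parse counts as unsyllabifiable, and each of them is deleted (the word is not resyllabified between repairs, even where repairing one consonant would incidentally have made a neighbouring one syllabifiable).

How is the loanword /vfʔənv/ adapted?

The consonants /v/, /f/, /v/ cannot be parsed into a legal (C)V(C) syllable (at most one coda consonant is licensed; onsets are limited to one consonant).
Deleting the stranded consonants removes /v/, /f/, /v/.

ʔən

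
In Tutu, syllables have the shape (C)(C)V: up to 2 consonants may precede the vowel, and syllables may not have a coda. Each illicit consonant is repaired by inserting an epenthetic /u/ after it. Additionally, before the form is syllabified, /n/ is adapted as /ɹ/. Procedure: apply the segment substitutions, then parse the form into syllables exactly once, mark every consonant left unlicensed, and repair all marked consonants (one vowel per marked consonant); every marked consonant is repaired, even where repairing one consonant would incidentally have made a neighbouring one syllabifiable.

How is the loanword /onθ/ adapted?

oɹuθu

Substitution: /n/ → /ɹ/, giving /oɹθ/.
The consonants /ɹ/, /θ/ cannot be parsed into a legal (C)(C)V syllable (no codas are permitted; onsets may contain at most 2 consonants).
Inserting the epenthetic vowel yields /ɹ/ → /ɹu/, /θ/ → /θu/.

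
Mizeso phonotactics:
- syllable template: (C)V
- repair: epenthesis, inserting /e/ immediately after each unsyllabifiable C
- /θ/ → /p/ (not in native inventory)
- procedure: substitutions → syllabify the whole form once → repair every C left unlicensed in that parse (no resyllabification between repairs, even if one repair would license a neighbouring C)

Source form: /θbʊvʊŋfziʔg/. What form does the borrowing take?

pebʊvʊŋefeziʔege

Substitution: /θ/ → /p/, giving /pbʊvʊŋfziʔg/.
Under (C)V, the unsyllabifiable consonants are /p/, /ŋ/, /f/, /ʔ/, /g/ (no codas are permitted; onsets are limited to one consonant).
Each unlicensed consonant becomes the onset of a new syllable: /p/ → /pe/, /ŋ/ → /ŋe/, /f/ → /fe/, /ʔ/ → /ʔe/, /g/ → /ge/.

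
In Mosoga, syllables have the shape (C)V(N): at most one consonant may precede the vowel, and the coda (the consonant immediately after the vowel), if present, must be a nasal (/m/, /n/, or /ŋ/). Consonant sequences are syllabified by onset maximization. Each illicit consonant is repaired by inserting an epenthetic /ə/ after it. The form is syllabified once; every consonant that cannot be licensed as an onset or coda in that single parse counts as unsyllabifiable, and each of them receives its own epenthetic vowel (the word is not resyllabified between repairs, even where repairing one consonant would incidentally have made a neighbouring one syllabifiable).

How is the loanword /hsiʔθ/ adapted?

Under (C)V(N), the unsyllabifiable consonants are /h/, /ʔ/, /θ/ (only a nasal (/m/, /n/, or /ŋ/) is licensed in coda position; onsets are limited to one consonant).
Epenthesis after each stranded consonant: /h/ → /hə/, /ʔ/ → /ʔə/, /θ/ → /θə/.

həsiʔəθə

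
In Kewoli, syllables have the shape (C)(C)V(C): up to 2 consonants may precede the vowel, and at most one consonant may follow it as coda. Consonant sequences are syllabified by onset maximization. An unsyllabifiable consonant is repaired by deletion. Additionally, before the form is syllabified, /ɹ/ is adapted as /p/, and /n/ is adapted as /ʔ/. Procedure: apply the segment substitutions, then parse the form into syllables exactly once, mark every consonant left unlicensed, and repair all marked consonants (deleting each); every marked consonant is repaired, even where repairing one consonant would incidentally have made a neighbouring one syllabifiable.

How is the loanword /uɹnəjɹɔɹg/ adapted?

upʔəjpɔp

Substitution: /ɹ/ → /p/, /n/ → /ʔ/, giving /upʔəjpɔpg/.
The consonants /g/ cannot be parsed into a legal (C)(C)V(C) syllable (at most one coda consonant is licensed; onsets may contain at most 2 consonants).
Deletion applies to /g/.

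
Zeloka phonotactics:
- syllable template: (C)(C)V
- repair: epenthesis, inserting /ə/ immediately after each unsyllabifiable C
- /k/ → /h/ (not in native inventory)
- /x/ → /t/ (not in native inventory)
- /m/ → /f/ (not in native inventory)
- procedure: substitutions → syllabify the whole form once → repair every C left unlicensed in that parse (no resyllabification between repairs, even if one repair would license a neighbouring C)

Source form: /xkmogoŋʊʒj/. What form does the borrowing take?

təhfogoŋʊʒəjə

Substitution: /x/ → /t/, /k/ → /h/, /m/ → /f/, giving /thfogoŋʊʒj/.
The consonants /t/, /ʒ/, /j/ cannot be parsed into a legal (C)(C)V syllable (no codas are permitted; onsets may contain at most 2 consonants).
Inserting the epenthetic vowel yields /t/ → /tə/, /ʒ/ → /ʒə/, /j/ → /jə/.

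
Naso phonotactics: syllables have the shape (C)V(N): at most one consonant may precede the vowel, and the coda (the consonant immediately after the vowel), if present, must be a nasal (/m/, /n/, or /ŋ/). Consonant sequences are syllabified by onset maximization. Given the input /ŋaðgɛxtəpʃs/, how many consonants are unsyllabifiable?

5

Under (C)V(N), the unsyllabifiable consonants are /ð/, /x/, /p/, /ʃ/, /s/ (only a nasal (/m/, /n/, or /ŋ/) is licensed in coda position; onsets are limited to one consonant).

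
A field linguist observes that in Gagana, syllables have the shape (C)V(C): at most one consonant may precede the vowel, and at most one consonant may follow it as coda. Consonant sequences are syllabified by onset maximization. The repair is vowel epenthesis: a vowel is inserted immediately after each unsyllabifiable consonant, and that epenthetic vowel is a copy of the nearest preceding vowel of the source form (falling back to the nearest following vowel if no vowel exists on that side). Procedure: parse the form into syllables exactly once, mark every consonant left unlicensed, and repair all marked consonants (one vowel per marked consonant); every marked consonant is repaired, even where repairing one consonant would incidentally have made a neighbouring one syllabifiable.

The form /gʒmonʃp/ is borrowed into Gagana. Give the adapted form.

Under (C)V(C), the unsyllabifiable consonants are /g/, /ʒ/, /ʃ/, /p/ (at most one coda consonant is licensed; onsets are limited to one consonant).
Each unlicensed consonant becomes the onset of a new syllable: /g/ → /go/, /ʒ/ → /ʒo/, /ʃ/ → /ʃo/, /p/ → /po/.

goʒomonʃopo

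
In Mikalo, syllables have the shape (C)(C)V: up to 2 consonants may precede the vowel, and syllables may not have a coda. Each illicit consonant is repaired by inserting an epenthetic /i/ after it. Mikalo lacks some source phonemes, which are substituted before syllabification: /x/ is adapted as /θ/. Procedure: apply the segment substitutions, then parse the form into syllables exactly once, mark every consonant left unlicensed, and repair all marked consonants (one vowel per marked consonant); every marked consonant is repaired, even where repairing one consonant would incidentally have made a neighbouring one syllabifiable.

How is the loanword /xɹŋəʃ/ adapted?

Substitution: /x/ → /θ/, giving /θɹŋəʃ/.
Under (C)(C)V, the unsyllabifiable consonants are /θ/, /ʃ/ (no codas are permitted; onsets may contain at most 2 consonants).
Each unlicensed consonant becomes the onset of a new syllable: /θ/ → /θi/, /ʃ/ → /ʃi/.

θiɹŋəʃi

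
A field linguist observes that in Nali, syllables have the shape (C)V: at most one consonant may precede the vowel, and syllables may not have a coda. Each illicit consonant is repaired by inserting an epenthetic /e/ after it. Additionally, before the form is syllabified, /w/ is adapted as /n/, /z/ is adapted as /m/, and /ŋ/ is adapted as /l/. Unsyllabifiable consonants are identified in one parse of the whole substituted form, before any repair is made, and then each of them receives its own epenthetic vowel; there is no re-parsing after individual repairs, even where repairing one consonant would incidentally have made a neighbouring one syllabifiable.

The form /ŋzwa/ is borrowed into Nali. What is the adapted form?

lemena

Substitution: /ŋ/ → /l/, /z/ → /m/, /w/ → /n/, giving /lmna/.
Under (C)V, the unsyllabifiable consonants are /l/, /m/ (no codas are permitted; onsets are limited to one consonant).
Epenthesis after each stranded consonant: /l/ → /le/, /m/ → /me/.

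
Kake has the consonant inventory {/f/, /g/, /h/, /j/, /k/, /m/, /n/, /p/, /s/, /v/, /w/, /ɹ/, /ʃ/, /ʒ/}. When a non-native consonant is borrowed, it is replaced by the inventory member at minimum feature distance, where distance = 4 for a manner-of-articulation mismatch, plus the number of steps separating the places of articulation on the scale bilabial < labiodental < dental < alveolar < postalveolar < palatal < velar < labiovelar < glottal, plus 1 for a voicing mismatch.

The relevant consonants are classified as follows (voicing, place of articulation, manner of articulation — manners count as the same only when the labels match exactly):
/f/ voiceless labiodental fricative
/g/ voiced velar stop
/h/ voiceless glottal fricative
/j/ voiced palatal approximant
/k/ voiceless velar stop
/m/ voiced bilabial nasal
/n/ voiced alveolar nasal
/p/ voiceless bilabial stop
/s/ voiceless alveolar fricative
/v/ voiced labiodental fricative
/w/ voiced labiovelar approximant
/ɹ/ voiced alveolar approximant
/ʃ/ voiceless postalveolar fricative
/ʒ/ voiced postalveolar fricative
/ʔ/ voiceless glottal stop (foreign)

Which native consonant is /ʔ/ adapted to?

/k/ is closest: same manner (stop), place distance 2 (glottal→velar), same voicing; total 2. Next closest is /g/ at distance 3.

k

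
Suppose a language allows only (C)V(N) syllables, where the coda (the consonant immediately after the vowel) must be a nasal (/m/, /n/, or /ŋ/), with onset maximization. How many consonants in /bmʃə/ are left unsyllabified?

2

Syllabifying with onset maximization leaves /b/, /m/ stranded (only a nasal (/m/, /n/, or /ŋ/) is licensed in coda position; onsets are limited to one consonant).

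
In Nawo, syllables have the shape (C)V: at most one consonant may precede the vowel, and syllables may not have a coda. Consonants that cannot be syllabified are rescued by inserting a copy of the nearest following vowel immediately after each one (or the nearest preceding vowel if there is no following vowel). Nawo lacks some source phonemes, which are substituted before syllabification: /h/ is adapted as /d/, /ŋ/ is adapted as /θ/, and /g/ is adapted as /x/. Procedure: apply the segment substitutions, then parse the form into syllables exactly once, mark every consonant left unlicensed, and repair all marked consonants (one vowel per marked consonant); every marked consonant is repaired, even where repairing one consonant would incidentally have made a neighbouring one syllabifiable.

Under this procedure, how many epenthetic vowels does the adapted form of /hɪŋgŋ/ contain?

After substitution the input is /dɪθxθ/.
The unsyllabifiable consonants are /θ/, /x/, /θ/; each receives one epenthetic vowel.

3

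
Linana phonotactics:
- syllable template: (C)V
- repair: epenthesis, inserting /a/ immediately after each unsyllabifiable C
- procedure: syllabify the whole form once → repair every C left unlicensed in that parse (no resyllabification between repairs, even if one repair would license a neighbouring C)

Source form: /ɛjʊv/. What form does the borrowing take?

Syllabifying with onset maximization leaves /v/ stranded (no codas are permitted; onsets are limited to one consonant).
Inserting the epenthetic vowel yields /v/ → /va/.

ɛjʊva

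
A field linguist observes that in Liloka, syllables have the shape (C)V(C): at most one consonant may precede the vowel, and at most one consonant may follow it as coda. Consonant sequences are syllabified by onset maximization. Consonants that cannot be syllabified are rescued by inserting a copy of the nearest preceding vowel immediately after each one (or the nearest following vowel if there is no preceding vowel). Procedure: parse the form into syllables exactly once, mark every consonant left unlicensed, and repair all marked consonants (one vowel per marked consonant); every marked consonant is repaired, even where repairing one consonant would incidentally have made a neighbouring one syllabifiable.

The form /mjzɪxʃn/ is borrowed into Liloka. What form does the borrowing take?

Syllabifying with onset maximization leaves /m/, /j/, /ʃ/, /n/ stranded (at most one coda consonant is licensed; onsets are limited to one consonant).
Inserting the epenthetic vowel yields /m/ → /mɪ/, /j/ → /jɪ/, /ʃ/ → /ʃɪ/, /n/ → /nɪ/.

mɪjɪzɪxʃɪnɪ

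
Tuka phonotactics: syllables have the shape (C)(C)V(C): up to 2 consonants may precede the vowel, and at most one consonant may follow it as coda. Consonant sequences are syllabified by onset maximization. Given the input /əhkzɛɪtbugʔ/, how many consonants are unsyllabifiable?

The consonants /ʔ/ cannot be parsed into a legal (C)(C)V(C) syllable (at most one coda consonant is licensed; onsets may contain at most 2 consonants).

1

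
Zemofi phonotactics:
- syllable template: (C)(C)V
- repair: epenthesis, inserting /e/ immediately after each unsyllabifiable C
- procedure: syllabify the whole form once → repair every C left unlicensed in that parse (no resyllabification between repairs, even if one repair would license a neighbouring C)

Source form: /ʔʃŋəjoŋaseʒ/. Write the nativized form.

ʔeʃŋəjoŋaseʒe

The consonants /ʔ/, /ʒ/ cannot be parsed into a legal (C)(C)V syllable (no codas are permitted; onsets may contain at most 2 consonants).
Each unlicensed consonant becomes the onset of a new syllable: /ʔ/ → /ʔe/, /ʒ/ → /ʒe/.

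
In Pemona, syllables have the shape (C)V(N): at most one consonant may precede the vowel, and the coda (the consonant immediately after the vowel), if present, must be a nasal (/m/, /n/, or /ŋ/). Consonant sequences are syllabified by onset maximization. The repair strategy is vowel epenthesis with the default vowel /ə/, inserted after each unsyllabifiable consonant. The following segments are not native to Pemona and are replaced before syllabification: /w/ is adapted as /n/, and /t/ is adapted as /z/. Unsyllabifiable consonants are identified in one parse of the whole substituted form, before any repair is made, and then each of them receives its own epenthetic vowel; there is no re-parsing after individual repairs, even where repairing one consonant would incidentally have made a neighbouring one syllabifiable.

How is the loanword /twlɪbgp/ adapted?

zənəlɪbəgəpə

Substitution: /t/ → /z/, /w/ → /n/, giving /znlɪbgp/.
Under (C)V(N), the unsyllabifiable consonants are /z/, /n/, /b/, /g/, /p/ (only a nasal (/m/, /n/, or /ŋ/) is licensed in coda position; onsets are limited to one consonant).
Epenthesis after each stranded consonant: /z/ → /zə/, /n/ → /nə/, /b/ → /bə/, /g/ → /gə/, /p/ → /pə/.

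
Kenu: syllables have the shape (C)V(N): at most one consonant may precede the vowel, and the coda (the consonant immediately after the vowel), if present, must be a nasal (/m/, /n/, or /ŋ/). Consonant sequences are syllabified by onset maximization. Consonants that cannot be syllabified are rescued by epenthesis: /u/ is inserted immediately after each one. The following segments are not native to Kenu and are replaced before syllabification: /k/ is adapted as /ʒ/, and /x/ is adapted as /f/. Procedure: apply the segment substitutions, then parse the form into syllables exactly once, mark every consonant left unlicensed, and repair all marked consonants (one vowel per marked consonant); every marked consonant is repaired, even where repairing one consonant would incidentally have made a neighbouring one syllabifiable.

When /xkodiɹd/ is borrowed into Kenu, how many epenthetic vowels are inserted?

3

After substitution the input is /fʒodiɹd/.
The unsyllabifiable consonants are /f/, /ɹ/, /d/; each receives one epenthetic vowel.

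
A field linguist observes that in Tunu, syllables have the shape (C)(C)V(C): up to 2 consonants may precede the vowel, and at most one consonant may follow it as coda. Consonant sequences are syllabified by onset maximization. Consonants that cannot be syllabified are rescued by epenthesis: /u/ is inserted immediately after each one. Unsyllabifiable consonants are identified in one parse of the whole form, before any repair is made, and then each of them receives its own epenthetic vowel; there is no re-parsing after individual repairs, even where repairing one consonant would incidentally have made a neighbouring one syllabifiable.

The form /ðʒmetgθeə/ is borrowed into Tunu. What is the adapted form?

Under (C)(C)V(C), the unsyllabifiable consonants are /ð/ (at most one coda consonant is licensed; onsets may contain at most 2 consonants).
Each unlicensed consonant becomes the onset of a new syllable: /ð/ → /ðu/.

ðuʒmetgθeə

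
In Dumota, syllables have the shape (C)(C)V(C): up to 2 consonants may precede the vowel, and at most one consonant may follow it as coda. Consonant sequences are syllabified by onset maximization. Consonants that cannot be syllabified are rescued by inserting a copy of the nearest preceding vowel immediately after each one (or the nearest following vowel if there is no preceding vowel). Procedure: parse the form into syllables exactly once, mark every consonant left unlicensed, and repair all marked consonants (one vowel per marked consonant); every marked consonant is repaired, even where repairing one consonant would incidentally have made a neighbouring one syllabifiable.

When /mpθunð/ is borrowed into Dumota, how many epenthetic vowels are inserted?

The unsyllabifiable consonants are /m/, /ð/; each receives one epenthetic vowel.

2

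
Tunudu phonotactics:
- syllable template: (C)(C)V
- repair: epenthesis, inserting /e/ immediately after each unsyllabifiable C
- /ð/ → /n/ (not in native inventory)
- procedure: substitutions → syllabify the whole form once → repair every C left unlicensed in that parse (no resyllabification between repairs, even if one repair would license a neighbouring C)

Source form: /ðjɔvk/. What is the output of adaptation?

njɔveke

Substitution: /ð/ → /n/, giving /njɔvk/.
The consonants /v/, /k/ cannot be parsed into a legal (C)(C)V syllable (no codas are permitted; onsets may contain at most 2 consonants).
Each unlicensed consonant becomes the onset of a new syllable: /v/ → /ve/, /k/ → /ke/.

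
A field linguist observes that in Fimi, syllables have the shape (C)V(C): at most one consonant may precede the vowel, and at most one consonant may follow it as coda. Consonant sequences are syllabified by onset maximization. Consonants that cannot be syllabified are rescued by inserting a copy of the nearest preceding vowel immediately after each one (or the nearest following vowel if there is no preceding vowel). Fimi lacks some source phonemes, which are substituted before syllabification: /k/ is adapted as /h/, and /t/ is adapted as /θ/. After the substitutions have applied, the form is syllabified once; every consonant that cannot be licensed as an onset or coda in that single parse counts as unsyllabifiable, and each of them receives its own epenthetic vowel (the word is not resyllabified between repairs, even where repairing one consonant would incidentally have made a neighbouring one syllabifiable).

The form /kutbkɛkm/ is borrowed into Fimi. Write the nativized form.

huθbuhɛhmɛ

Substitution: /k/ → /h/, /t/ → /θ/, giving /huθbhɛhm/.
Syllabifying with onset maximization leaves /b/, /m/ stranded (at most one coda consonant is licensed; onsets are limited to one consonant).
Epenthesis after each stranded consonant: /b/ → /bu/, /m/ → /mɛ/.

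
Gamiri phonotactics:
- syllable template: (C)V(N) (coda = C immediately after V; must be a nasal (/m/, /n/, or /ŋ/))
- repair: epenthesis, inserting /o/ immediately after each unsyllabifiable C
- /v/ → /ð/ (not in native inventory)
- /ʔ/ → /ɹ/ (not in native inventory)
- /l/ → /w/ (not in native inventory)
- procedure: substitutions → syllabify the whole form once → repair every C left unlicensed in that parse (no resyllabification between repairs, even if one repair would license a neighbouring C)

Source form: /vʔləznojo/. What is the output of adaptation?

Substitution: /v/ → /ð/, /ʔ/ → /ɹ/, /l/ → /w/, giving /ðɹwəznojo/.
Syllabifying with onset maximization leaves /ð/, /ɹ/, /z/ stranded (only a nasal (/m/, /n/, or /ŋ/) is licensed in coda position; onsets are limited to one consonant).
Each unlicensed consonant becomes the onset of a new syllable: /ð/ → /ðo/, /ɹ/ → /ɹo/, /z/ → /zo/.

ðoɹowəzonojo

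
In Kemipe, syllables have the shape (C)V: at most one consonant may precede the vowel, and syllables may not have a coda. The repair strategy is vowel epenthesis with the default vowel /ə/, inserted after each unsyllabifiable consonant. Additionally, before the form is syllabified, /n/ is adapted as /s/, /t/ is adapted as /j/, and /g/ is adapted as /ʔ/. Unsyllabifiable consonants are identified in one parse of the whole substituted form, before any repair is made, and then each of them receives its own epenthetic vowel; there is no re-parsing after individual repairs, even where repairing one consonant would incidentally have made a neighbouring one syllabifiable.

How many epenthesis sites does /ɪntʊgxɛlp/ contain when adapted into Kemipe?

4

After substitution the input is /ɪsjʊʔxɛlp/.
The unsyllabifiable consonants are /s/, /ʔ/, /l/, /p/; each receives one epenthetic vowel.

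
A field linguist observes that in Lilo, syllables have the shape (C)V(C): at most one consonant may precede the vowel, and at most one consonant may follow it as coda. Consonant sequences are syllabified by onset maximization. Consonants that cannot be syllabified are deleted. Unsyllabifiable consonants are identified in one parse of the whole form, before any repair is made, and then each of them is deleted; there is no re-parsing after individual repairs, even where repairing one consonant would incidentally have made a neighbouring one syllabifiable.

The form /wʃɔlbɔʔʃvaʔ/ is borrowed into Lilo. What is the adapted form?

The consonants /w/, /ʃ/ cannot be parsed into a legal (C)V(C) syllable (at most one coda consonant is licensed; onsets are limited to one consonant).
Each unlicensed consonant is deleted: /w/, /ʃ/.

ʃɔlbɔʔvaʔ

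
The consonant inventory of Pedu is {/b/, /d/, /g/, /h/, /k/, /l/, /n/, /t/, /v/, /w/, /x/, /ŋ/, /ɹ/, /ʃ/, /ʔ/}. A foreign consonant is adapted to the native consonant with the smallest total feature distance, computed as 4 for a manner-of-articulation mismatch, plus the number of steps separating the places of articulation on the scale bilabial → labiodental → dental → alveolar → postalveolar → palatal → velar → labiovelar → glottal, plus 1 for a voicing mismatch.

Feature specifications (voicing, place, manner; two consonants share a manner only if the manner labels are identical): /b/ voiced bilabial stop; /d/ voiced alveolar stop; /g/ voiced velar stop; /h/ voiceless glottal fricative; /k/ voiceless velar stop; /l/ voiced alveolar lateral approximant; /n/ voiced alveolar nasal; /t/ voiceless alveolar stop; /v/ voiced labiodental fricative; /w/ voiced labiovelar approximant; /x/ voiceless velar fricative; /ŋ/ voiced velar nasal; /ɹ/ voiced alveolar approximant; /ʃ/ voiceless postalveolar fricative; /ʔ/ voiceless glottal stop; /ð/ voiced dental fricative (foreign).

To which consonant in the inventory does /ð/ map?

/v/ is closest: same manner (fricative), place distance 1 (dental→labiodental), same voicing; total 1. Next closest is /ʃ/ at distance 3.

v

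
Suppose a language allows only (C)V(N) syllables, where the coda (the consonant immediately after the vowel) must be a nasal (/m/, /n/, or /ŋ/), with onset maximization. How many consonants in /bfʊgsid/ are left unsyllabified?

The consonants /b/, /g/, /d/ cannot be parsed into a legal (C)V(N) syllable (only a nasal (/m/, /n/, or /ŋ/) is licensed in coda position; onsets are limited to one consonant).

3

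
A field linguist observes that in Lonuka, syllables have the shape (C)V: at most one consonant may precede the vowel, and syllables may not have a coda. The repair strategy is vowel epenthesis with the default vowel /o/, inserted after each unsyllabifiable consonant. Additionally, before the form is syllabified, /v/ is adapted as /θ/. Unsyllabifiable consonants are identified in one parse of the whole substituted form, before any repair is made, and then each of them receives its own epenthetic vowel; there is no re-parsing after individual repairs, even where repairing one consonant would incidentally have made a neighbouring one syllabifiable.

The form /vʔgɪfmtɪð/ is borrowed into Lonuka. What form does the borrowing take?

θoʔogɪfomotɪðo

Substitution: /v/ → /θ/, giving /θʔgɪfmtɪð/.
Syllabifying with onset maximization leaves /θ/, /ʔ/, /f/, /m/, /ð/ stranded (no codas are permitted; onsets are limited to one consonant).
Epenthesis after each stranded consonant: /θ/ → /θo/, /ʔ/ → /ʔo/, /f/ → /fo/, /m/ → /mo/, /ð/ → /ðo/.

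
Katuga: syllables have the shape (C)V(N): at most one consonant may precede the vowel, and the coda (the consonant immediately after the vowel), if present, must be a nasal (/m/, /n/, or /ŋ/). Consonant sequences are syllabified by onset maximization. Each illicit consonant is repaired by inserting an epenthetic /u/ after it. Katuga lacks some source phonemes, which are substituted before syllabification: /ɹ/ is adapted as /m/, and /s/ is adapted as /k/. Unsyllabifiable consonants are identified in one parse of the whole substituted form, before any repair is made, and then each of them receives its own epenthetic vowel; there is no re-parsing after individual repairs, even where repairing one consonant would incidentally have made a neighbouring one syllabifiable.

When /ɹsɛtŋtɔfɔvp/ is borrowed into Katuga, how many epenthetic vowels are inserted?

5

After substitution the input is /mkɛtŋtɔfɔvp/.
The unsyllabifiable consonants are /m/, /t/, /ŋ/, /v/, /p/; each receives one epenthetic vowel.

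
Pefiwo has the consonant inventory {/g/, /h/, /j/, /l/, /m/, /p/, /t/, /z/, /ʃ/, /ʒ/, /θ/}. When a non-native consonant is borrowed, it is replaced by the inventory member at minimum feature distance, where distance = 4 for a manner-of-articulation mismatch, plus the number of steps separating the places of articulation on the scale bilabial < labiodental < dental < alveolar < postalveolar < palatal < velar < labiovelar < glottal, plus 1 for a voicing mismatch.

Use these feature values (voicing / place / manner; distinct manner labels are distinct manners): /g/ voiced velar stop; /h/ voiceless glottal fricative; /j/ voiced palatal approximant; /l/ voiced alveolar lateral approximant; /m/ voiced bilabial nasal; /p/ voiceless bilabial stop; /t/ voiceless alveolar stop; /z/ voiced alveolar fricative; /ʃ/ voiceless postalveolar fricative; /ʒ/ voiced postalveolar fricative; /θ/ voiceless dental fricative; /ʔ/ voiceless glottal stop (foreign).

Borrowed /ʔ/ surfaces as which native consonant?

/g/ is closest: same manner (stop), place distance 2 (glottal→velar), voicing differs (+1); total 3. Next closest is /h/ at distance 4.

g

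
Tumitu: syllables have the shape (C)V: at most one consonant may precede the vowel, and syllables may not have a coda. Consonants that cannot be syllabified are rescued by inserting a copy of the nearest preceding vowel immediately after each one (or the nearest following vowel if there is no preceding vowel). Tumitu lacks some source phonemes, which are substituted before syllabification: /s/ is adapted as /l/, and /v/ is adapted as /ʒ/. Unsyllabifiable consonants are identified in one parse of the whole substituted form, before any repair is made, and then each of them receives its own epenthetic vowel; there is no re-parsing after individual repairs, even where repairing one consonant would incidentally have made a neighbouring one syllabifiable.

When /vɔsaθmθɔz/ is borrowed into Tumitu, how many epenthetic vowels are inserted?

After substitution the input is /ʒɔlaθmθɔz/.
The unsyllabifiable consonants are /θ/, /m/, /z/; each receives one epenthetic vowel.

3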